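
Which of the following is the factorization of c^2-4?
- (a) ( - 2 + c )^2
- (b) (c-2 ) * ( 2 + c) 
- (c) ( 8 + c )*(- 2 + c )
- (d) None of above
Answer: b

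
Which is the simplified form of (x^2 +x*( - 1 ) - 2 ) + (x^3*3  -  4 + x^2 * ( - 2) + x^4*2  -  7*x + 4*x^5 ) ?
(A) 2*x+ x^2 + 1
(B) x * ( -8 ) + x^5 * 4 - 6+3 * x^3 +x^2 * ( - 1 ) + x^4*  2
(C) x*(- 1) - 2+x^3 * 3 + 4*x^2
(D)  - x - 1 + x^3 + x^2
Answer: B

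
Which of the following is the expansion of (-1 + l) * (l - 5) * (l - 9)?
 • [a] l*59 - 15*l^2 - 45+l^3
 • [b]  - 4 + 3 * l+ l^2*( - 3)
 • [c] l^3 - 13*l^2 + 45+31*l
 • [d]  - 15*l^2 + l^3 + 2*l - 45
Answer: a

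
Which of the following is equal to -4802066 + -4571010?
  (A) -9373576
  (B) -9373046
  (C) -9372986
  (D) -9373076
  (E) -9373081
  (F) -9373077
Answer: D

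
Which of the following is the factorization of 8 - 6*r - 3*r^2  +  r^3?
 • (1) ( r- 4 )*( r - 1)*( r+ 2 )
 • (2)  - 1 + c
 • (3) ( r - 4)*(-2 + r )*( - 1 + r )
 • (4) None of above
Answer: 1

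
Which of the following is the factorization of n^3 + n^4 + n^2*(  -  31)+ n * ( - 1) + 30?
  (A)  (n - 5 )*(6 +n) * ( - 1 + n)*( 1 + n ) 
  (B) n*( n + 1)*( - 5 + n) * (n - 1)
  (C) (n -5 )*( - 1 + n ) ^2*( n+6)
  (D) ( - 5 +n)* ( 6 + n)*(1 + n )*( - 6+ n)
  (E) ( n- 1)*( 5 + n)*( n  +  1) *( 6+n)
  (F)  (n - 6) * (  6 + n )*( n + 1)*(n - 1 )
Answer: A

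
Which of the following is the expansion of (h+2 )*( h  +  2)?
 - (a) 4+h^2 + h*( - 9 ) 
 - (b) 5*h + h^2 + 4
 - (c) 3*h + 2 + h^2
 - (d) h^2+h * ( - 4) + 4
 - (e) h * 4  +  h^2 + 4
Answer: e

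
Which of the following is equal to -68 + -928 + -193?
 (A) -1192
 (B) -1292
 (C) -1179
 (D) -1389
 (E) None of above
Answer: E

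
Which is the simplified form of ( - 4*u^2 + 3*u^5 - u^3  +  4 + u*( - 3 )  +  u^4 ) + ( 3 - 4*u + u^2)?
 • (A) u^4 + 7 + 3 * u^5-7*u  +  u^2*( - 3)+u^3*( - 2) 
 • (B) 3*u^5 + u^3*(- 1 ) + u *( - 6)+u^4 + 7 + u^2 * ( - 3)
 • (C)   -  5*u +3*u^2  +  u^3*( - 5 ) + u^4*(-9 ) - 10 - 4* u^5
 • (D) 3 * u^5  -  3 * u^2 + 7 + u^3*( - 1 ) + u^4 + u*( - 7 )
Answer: D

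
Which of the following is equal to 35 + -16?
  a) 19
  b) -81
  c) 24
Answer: a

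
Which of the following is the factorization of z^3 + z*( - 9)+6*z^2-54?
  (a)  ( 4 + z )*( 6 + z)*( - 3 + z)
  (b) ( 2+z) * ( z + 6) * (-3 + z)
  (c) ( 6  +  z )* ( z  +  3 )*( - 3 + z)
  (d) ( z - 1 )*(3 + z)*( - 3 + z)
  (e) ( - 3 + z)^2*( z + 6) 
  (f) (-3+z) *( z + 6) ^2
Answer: c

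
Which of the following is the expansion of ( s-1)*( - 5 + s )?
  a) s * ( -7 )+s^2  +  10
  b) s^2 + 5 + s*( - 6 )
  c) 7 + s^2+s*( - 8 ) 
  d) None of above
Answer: b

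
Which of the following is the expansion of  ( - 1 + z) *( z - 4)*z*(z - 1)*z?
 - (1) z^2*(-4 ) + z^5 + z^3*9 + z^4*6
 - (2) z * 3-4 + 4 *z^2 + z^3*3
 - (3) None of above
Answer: 3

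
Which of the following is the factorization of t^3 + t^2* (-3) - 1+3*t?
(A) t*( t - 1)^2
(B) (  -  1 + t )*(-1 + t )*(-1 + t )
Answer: B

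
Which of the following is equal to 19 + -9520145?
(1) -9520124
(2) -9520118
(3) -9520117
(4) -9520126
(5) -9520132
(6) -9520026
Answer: 4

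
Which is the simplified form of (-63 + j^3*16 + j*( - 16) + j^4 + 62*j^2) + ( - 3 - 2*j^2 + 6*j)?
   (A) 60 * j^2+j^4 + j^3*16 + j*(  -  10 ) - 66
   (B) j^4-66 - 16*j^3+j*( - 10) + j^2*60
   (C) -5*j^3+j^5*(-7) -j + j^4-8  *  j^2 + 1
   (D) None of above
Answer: A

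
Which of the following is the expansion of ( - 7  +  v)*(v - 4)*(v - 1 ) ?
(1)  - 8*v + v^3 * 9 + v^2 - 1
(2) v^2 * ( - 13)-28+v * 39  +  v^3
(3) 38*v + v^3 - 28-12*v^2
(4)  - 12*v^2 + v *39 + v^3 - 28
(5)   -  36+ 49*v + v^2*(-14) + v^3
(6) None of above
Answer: 4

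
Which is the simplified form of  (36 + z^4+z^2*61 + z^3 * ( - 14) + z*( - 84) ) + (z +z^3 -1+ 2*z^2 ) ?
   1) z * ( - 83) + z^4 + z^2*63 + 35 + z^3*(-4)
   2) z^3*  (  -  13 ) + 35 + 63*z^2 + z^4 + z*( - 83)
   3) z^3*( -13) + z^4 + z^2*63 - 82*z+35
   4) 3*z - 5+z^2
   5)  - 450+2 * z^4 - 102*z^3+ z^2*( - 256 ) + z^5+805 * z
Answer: 2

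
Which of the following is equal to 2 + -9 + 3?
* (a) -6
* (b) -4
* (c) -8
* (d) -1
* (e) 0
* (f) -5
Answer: b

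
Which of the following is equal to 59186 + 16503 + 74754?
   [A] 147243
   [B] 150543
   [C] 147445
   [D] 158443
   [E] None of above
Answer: E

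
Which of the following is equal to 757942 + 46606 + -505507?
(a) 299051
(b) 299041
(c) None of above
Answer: b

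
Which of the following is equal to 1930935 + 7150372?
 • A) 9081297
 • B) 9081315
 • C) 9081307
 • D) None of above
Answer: C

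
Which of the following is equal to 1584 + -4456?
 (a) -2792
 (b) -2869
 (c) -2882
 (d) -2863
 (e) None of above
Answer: e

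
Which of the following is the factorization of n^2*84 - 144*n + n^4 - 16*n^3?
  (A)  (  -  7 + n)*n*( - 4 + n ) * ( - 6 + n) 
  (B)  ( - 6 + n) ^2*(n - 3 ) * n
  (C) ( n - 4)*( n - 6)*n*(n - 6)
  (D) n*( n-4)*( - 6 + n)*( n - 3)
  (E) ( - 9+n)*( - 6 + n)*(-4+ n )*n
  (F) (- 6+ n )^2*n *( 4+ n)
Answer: C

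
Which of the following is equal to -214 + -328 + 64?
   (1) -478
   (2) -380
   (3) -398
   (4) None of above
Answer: 1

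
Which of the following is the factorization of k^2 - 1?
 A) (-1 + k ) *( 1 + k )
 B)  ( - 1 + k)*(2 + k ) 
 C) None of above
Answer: A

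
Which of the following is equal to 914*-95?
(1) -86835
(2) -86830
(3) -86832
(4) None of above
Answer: 2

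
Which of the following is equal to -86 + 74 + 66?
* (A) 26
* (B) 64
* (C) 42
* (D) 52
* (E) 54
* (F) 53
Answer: E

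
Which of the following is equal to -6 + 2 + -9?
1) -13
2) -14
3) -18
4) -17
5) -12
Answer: 1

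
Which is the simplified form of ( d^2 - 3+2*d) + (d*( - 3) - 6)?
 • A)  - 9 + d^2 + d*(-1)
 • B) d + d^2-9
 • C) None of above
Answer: A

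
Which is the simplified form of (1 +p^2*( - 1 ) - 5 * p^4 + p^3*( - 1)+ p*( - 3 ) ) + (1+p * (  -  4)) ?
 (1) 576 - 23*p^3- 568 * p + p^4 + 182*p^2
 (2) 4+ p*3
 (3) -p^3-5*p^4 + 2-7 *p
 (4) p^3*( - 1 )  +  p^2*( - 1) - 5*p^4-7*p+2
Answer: 4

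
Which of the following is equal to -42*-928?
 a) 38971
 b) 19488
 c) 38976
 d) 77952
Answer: c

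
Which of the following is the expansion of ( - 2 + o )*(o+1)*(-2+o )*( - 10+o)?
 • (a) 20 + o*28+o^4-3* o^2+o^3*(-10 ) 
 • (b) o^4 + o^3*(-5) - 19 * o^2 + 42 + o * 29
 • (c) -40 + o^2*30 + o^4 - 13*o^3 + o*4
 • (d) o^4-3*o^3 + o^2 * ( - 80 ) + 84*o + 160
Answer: c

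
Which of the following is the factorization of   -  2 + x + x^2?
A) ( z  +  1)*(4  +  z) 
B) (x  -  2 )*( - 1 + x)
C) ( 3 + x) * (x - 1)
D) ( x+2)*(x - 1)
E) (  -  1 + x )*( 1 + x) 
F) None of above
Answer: D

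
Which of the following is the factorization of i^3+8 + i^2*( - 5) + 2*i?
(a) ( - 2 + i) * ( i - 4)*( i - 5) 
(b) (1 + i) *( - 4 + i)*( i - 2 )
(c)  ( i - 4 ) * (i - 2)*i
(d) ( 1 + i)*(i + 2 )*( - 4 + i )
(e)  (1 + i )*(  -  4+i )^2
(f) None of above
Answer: b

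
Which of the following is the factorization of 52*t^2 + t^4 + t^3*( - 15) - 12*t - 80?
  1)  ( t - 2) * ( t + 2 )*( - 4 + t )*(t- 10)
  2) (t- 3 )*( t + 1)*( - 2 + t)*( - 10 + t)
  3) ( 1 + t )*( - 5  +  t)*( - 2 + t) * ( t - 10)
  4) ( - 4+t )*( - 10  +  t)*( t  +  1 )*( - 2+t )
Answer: 4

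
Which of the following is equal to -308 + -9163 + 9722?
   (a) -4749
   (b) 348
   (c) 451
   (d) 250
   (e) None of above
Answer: e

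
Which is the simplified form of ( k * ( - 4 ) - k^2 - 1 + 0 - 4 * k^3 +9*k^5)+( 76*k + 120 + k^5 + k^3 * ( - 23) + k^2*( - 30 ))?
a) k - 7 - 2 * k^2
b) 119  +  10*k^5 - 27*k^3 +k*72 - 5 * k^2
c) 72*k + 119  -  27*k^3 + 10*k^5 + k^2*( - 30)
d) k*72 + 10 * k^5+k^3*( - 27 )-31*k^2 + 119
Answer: d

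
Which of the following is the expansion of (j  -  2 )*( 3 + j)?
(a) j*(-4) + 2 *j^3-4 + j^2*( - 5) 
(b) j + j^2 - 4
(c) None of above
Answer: c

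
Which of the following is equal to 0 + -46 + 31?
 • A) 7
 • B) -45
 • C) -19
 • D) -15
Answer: D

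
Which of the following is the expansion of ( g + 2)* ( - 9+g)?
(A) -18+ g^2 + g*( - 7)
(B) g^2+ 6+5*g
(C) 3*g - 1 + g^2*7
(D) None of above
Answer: A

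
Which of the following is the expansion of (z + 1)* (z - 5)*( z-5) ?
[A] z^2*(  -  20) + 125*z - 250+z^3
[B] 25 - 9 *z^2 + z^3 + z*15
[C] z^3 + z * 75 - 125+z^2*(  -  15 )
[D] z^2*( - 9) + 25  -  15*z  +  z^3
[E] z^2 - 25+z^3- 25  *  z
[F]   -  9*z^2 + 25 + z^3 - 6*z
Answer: B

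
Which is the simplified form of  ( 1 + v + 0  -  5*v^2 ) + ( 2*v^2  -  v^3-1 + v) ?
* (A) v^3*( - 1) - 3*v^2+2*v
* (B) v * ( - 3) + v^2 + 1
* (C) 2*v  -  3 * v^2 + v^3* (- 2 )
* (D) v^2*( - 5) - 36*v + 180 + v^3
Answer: A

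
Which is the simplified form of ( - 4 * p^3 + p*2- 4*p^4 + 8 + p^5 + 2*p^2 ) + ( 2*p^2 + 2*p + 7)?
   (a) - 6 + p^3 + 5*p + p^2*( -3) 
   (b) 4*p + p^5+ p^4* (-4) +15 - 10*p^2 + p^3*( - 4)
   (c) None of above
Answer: c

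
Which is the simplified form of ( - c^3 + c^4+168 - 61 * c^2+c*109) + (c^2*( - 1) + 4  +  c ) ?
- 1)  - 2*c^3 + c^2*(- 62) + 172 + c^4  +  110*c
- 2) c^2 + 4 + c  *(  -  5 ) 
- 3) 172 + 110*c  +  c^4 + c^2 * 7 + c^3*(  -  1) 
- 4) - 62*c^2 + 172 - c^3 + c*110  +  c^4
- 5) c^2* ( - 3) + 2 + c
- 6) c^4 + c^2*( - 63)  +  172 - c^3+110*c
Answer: 4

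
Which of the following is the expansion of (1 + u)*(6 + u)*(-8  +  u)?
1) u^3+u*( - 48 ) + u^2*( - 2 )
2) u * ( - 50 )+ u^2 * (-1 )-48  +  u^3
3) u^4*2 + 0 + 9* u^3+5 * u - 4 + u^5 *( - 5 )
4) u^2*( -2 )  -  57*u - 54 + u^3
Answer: 2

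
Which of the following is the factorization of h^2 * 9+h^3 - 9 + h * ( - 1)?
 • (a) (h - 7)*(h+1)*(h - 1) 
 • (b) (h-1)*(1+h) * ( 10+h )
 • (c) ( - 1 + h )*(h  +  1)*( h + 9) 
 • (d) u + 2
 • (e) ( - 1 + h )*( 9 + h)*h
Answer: c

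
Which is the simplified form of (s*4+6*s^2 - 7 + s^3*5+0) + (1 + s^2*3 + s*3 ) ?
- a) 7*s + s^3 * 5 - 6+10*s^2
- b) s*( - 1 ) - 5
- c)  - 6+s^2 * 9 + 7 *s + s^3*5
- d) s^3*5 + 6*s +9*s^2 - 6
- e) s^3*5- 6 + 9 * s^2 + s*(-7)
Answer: c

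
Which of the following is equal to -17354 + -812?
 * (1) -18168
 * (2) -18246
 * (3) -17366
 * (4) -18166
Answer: 4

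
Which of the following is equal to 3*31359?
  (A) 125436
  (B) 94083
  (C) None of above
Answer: C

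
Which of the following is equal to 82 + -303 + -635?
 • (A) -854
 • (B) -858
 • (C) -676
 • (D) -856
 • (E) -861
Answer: D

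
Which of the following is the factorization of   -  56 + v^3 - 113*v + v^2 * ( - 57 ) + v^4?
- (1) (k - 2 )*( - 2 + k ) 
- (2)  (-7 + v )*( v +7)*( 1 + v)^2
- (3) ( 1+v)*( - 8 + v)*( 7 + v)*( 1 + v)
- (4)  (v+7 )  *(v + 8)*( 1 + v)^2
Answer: 3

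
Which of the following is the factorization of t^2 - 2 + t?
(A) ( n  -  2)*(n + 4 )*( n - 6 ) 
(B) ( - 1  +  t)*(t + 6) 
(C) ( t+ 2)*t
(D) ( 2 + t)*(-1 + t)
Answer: D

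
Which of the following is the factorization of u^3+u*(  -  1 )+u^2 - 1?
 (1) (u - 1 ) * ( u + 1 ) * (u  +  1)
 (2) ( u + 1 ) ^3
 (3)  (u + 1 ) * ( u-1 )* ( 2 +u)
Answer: 1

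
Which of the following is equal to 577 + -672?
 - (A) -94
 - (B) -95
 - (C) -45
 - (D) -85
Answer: B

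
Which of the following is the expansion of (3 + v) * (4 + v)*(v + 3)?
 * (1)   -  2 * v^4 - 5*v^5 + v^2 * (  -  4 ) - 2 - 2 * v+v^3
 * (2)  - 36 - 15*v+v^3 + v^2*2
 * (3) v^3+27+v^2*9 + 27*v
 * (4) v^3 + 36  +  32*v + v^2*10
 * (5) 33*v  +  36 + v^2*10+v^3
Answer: 5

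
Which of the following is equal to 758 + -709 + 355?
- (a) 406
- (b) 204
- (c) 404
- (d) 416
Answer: c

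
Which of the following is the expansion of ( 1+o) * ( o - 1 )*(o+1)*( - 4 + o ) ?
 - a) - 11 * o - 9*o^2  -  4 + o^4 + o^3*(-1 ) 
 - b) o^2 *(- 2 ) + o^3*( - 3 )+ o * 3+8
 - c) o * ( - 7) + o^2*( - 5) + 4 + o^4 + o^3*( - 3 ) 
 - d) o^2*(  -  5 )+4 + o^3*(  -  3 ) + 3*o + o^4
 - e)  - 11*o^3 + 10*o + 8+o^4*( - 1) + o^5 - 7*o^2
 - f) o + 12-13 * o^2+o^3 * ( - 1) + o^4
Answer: d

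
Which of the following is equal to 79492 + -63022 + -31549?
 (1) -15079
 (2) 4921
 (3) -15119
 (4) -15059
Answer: 1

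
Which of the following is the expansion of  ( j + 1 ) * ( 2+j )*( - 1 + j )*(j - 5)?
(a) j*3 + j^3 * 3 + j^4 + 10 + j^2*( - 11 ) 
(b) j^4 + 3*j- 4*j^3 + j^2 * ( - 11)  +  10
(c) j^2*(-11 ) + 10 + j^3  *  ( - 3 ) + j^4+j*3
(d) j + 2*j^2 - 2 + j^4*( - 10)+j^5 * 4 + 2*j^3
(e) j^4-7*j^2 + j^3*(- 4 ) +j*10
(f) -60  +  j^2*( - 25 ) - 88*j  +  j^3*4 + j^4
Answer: c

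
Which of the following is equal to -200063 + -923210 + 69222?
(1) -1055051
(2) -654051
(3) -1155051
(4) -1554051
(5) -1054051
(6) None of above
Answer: 5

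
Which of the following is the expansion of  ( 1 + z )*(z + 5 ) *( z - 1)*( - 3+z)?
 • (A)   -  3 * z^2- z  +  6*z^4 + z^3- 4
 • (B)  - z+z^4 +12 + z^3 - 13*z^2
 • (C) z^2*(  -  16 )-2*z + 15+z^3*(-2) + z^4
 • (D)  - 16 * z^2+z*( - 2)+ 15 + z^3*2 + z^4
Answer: D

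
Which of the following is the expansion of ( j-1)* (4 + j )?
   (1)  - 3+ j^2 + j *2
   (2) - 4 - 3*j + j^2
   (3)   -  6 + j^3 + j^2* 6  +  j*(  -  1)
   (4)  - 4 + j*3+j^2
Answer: 4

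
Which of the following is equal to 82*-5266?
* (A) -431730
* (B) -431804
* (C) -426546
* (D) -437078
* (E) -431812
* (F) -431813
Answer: E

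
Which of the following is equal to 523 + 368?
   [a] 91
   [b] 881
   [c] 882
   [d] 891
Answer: d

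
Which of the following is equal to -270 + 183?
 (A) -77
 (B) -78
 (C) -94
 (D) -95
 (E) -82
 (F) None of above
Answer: F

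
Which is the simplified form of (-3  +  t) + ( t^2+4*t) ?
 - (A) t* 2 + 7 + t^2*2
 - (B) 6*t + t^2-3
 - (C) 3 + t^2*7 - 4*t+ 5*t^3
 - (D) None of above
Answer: D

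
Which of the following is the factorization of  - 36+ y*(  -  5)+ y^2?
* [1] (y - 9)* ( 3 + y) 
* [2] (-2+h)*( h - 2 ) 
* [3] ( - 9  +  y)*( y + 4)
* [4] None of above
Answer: 3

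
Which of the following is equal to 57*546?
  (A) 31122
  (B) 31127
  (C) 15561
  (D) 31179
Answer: A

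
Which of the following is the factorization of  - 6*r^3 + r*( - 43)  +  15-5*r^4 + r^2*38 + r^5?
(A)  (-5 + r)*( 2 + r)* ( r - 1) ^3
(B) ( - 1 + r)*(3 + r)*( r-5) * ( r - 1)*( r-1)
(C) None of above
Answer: B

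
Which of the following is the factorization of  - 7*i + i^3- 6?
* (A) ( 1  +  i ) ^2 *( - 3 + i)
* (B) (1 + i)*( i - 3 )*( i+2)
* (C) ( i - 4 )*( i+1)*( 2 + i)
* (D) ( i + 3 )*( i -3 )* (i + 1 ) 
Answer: B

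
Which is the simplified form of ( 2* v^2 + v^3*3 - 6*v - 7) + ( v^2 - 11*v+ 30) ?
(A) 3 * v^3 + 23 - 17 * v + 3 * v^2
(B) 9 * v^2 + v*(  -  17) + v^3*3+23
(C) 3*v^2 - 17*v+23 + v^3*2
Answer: A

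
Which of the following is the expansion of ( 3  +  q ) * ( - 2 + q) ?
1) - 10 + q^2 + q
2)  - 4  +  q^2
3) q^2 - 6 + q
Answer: 3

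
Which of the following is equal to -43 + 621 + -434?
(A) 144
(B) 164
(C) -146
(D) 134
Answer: A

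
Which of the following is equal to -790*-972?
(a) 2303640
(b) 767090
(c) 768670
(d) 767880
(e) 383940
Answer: d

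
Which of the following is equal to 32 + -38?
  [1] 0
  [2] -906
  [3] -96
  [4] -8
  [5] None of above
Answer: 5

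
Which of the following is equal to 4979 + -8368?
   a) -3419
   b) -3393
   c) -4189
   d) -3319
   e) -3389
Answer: e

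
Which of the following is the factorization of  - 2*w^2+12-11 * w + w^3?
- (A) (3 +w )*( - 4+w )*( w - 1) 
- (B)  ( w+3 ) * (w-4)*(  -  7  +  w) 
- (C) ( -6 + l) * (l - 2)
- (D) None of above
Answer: A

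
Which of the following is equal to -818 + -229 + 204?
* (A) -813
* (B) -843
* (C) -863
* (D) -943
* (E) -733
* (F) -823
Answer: B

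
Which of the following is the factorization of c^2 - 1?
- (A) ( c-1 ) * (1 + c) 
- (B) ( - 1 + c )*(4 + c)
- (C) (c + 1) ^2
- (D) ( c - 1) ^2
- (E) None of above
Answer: A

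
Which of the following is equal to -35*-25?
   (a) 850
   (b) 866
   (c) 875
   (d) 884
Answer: c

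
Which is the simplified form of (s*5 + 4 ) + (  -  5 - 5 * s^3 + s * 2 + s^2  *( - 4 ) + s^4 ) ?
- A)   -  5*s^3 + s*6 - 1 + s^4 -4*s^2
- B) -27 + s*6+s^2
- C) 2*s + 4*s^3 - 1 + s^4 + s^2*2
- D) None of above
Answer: D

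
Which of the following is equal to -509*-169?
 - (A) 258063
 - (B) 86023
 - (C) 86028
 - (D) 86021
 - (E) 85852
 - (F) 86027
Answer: D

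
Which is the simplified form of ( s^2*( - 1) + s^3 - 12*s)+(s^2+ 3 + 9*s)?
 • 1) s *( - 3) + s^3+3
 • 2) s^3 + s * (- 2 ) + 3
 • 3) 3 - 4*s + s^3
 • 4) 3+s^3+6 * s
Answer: 1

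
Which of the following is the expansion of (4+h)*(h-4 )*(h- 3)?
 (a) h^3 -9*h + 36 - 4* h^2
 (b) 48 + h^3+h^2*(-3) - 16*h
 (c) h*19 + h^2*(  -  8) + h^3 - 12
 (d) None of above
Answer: b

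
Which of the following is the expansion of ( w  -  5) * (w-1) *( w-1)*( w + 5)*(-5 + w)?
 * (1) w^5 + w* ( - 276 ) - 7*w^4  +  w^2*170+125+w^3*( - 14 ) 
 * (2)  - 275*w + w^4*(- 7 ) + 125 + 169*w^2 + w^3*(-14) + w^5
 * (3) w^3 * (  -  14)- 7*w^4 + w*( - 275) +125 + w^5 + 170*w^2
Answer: 3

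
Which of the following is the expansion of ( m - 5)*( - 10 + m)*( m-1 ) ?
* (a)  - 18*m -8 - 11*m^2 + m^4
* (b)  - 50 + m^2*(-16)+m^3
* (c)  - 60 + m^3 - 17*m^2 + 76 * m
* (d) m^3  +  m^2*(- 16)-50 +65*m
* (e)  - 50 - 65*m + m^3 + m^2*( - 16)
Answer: d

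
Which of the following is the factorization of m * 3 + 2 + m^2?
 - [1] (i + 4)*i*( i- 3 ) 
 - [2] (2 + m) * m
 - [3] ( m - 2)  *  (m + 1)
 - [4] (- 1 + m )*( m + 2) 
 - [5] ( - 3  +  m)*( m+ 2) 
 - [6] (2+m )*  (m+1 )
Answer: 6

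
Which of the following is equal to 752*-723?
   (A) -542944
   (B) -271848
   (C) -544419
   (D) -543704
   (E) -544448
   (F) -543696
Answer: F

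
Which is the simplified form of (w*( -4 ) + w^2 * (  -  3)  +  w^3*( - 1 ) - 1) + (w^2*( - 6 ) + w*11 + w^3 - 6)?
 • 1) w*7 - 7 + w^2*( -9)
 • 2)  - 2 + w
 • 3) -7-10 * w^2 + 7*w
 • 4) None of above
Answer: 1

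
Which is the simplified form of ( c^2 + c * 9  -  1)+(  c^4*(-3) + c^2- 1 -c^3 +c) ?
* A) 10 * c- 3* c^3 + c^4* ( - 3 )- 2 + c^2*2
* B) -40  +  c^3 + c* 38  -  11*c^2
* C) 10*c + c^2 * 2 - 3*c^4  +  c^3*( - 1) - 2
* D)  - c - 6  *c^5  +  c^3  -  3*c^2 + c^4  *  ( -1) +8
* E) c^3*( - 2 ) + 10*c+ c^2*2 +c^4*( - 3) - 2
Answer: C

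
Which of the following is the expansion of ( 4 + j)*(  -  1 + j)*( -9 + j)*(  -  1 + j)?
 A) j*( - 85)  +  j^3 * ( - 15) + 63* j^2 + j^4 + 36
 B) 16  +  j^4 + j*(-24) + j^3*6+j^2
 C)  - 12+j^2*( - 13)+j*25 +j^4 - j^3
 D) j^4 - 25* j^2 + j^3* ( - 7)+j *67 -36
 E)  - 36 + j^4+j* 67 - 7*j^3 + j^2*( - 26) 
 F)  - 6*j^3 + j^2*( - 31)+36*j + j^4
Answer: D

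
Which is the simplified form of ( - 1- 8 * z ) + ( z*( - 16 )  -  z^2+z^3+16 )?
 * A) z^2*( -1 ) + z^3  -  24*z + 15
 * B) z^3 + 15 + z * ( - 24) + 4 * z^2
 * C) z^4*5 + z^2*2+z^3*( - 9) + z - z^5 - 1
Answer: A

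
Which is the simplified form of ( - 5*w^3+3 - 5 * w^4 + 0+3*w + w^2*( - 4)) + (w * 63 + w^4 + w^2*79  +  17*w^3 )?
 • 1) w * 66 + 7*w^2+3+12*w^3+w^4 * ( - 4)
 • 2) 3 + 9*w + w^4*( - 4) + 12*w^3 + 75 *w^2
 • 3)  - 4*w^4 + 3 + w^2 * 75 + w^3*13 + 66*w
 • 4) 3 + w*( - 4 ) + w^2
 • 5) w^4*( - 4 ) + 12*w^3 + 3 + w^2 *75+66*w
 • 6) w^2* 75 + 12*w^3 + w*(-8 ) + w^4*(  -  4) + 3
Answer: 5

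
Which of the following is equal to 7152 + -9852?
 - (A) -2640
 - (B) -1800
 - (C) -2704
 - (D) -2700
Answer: D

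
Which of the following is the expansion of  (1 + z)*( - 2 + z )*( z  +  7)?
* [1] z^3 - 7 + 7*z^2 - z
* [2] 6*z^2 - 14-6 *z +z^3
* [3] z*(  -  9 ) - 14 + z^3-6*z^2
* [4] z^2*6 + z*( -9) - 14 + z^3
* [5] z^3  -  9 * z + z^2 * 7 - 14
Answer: 4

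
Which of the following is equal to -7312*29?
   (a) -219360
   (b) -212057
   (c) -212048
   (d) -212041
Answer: c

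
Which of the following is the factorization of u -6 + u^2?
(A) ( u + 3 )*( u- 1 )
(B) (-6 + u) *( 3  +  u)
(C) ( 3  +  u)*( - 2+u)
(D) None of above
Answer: C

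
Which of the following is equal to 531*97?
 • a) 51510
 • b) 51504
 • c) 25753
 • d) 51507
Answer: d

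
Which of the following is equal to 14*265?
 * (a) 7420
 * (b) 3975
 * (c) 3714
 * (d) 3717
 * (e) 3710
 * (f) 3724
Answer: e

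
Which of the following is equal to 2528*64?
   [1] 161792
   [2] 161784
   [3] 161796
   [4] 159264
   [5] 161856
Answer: 1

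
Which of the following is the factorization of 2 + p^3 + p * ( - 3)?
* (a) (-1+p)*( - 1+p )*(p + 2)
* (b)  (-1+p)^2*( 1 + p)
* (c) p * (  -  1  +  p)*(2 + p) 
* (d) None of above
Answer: a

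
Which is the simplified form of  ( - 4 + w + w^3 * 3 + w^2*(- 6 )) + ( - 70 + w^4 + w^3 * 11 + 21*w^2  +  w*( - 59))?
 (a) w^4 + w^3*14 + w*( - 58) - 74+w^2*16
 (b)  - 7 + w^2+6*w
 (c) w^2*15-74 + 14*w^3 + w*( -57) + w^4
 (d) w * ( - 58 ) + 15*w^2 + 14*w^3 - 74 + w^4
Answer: d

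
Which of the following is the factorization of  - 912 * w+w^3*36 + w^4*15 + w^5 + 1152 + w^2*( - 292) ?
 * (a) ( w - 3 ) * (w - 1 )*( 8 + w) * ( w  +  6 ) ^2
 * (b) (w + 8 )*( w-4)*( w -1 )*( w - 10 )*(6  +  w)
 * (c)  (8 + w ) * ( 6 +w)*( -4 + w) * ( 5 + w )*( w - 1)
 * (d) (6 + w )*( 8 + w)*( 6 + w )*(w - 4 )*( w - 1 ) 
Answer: d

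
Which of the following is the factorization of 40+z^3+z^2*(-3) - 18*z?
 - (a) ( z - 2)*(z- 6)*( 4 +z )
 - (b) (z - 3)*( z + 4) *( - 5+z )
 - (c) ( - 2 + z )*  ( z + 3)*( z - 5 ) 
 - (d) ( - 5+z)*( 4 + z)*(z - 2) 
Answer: d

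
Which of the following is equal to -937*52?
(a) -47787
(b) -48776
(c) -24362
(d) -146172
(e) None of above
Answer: e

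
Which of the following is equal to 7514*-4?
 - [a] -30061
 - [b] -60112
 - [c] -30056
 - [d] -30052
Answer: c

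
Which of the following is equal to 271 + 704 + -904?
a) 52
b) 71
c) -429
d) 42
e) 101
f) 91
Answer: b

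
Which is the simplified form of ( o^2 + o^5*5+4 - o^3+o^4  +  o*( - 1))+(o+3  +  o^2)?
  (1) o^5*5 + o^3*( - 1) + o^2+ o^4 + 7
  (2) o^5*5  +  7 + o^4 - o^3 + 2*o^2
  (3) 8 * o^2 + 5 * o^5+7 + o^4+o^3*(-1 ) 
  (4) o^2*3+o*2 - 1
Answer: 2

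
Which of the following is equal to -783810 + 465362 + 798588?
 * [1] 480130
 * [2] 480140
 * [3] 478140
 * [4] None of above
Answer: 2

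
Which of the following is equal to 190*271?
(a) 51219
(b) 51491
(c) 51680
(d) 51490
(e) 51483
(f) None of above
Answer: d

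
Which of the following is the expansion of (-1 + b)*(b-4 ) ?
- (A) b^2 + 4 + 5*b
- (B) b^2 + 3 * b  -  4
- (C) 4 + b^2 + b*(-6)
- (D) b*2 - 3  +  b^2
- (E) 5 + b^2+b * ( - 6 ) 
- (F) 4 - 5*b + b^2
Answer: F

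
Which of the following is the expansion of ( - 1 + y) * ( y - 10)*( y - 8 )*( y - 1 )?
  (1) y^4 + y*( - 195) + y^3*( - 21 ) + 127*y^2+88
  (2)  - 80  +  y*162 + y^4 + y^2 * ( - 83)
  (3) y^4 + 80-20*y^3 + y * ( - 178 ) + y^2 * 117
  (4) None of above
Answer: 3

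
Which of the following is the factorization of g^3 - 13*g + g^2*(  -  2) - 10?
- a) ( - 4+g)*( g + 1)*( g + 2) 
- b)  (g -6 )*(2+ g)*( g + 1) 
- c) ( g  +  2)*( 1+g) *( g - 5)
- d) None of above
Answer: c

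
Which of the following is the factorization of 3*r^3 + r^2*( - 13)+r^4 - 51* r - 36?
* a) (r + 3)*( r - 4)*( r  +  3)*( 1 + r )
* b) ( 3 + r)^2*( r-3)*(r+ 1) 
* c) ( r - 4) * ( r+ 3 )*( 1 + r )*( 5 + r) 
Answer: a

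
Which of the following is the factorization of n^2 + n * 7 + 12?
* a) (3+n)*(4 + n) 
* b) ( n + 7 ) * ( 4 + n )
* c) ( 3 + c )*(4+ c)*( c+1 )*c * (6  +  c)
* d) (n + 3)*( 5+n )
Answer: a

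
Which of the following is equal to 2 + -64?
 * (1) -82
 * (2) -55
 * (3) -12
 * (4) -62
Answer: 4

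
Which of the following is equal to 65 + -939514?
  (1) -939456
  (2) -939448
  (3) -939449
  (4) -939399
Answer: 3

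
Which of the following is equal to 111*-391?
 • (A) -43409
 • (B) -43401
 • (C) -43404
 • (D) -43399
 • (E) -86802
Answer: B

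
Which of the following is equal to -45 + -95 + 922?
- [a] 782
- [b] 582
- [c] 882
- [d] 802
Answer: a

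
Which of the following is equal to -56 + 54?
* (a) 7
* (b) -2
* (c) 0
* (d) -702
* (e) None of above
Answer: b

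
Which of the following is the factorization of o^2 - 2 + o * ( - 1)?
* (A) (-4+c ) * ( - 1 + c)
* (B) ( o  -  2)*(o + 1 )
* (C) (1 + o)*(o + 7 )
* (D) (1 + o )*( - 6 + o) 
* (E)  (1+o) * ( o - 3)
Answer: B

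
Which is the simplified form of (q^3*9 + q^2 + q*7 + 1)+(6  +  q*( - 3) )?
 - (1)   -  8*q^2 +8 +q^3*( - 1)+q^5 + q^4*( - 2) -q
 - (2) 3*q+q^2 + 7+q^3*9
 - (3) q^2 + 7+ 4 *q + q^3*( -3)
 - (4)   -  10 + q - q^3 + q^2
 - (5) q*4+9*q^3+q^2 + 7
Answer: 5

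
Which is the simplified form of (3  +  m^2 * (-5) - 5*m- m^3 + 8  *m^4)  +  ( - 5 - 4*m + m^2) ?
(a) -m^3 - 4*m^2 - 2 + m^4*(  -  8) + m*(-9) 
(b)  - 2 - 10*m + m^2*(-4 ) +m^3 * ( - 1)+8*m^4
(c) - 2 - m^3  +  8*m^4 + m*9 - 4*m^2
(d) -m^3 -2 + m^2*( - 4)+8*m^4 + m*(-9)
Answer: d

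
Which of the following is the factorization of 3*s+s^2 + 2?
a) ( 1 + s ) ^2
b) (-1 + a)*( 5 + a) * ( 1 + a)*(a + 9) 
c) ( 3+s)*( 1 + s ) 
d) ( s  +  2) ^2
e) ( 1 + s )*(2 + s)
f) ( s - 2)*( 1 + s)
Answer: e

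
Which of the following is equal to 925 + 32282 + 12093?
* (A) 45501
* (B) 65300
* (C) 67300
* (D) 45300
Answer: D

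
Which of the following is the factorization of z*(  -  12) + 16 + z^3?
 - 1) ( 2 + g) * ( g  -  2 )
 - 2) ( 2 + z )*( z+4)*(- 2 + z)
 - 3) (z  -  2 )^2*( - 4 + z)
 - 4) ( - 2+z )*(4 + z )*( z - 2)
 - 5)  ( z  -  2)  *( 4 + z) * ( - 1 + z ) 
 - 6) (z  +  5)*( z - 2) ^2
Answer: 4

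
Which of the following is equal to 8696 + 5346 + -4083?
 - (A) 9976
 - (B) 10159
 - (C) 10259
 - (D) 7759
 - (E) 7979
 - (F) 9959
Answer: F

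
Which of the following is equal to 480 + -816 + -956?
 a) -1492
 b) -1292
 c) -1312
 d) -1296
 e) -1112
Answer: b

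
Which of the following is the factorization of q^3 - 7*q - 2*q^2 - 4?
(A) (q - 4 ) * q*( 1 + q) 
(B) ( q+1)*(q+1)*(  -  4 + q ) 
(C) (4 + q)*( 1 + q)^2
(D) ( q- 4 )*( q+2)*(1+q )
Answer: B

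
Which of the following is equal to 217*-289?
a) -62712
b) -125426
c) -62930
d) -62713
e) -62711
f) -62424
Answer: d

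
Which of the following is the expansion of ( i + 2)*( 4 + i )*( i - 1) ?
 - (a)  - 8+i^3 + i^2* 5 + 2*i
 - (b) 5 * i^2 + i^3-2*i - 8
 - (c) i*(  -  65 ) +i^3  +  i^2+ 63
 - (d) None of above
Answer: a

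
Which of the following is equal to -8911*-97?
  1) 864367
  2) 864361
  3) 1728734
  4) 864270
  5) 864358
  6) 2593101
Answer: 1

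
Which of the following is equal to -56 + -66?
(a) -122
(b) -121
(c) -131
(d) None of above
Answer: a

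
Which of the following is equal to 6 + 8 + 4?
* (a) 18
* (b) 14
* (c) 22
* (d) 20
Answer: a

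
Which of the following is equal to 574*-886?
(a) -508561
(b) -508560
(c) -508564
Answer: c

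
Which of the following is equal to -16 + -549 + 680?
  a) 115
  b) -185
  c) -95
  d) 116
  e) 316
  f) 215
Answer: a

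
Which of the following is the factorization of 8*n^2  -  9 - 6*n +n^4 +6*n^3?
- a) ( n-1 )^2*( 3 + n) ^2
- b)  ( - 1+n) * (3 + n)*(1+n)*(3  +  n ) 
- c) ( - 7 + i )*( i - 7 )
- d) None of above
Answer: b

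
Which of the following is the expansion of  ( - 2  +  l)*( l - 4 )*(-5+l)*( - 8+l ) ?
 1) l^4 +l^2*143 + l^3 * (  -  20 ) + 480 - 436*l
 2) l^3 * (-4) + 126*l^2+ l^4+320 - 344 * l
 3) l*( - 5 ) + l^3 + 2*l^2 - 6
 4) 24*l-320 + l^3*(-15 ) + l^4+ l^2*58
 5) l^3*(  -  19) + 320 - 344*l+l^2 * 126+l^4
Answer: 5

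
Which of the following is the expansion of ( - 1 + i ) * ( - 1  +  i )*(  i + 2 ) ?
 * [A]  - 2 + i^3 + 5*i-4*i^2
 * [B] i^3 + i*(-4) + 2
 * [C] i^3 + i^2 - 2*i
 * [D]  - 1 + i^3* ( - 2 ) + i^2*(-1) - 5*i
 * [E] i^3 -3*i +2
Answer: E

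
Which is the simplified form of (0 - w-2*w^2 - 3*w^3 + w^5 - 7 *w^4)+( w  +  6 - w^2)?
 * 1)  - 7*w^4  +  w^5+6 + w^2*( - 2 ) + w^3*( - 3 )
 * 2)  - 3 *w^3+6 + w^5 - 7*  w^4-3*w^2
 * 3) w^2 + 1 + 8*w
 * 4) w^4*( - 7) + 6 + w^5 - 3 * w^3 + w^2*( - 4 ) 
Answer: 2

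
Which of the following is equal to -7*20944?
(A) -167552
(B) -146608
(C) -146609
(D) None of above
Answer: B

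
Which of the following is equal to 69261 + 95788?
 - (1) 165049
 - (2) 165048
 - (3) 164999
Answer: 1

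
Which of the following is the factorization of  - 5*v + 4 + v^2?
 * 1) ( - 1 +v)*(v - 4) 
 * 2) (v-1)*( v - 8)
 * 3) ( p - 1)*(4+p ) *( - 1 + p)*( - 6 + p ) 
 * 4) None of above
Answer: 1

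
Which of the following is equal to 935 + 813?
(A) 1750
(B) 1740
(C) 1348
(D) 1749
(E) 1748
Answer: E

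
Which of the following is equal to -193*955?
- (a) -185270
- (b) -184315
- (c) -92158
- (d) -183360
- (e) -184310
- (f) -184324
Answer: b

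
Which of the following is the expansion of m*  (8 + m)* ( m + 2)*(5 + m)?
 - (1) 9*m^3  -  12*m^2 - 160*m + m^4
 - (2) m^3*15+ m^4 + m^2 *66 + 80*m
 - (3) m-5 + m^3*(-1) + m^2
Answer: 2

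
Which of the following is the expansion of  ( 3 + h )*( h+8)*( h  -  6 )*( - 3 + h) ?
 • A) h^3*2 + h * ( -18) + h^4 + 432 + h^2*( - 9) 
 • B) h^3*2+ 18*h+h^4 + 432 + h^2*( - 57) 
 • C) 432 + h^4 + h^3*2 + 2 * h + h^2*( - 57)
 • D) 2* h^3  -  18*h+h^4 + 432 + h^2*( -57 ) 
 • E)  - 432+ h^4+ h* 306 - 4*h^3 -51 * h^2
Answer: D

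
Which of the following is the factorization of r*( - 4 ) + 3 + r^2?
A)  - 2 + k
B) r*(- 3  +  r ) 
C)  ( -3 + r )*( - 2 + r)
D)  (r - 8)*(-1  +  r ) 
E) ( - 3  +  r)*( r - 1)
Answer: E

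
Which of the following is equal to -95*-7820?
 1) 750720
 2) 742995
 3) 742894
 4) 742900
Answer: 4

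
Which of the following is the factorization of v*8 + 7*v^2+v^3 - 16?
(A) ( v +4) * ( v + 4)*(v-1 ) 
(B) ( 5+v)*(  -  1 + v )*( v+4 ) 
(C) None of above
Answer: A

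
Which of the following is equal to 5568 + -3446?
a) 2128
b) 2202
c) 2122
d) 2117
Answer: c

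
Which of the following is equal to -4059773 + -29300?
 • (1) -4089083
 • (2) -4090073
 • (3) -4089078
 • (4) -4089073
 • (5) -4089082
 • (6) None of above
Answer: 4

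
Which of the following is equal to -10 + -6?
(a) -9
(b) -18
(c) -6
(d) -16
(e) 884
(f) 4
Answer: d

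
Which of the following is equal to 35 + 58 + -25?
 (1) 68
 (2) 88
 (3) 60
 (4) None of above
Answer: 1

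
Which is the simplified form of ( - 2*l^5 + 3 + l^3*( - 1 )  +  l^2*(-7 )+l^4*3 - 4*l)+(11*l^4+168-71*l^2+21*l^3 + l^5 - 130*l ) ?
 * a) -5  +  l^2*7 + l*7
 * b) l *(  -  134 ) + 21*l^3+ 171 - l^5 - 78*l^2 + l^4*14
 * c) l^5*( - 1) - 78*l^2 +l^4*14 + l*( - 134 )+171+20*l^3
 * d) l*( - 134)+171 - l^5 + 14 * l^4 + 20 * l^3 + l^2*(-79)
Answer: c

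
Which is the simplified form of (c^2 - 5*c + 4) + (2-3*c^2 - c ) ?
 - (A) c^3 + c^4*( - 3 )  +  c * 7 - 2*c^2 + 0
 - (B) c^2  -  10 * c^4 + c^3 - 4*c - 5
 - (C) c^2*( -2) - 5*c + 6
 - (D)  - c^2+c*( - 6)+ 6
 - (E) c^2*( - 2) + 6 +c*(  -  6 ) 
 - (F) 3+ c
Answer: E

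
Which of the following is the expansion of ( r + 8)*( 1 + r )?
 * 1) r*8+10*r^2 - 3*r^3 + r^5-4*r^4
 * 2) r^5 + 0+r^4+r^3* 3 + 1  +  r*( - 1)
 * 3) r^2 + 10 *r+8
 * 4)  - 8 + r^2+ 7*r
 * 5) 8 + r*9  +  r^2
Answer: 5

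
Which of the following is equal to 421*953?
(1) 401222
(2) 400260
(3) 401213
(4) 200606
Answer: 3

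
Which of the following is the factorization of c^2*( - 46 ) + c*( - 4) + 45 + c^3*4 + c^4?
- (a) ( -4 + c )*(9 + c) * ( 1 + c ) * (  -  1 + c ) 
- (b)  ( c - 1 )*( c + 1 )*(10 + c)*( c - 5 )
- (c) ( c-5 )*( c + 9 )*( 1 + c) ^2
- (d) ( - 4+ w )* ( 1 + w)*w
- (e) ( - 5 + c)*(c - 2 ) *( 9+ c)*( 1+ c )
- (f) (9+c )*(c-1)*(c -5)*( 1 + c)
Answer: f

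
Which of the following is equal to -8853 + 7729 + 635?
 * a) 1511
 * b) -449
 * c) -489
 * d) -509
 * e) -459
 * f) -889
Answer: c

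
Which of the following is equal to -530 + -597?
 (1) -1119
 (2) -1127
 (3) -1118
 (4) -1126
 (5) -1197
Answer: 2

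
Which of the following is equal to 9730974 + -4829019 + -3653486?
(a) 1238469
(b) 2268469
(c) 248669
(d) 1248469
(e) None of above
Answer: d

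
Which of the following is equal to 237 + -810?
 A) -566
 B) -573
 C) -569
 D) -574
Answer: B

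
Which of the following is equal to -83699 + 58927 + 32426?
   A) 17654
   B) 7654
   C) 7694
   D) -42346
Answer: B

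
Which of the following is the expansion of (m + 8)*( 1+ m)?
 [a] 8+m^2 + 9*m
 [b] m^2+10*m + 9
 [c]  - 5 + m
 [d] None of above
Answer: a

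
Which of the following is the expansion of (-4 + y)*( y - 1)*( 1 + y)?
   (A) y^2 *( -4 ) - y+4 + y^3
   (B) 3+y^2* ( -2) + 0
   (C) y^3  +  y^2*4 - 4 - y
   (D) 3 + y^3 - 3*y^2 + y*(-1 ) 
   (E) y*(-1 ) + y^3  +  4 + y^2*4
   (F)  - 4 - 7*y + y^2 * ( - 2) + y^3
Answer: A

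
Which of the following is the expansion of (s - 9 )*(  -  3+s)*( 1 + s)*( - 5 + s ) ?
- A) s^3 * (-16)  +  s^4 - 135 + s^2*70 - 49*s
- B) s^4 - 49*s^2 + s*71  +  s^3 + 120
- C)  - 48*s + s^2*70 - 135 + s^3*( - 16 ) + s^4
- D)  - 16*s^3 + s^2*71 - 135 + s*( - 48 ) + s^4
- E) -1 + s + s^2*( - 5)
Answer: C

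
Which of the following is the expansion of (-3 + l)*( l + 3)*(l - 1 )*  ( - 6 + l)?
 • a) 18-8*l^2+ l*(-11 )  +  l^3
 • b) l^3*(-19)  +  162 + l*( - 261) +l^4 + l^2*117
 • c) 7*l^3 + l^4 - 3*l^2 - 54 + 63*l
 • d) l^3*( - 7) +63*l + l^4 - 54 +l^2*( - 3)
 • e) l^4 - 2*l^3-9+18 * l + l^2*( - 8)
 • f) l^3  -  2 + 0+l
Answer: d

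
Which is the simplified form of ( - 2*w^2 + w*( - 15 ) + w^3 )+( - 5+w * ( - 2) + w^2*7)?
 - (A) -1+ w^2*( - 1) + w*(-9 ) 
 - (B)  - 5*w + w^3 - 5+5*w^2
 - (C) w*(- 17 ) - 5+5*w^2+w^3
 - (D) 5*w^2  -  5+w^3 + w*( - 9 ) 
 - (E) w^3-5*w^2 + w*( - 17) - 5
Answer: C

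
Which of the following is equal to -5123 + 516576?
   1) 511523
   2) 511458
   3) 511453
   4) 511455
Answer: 3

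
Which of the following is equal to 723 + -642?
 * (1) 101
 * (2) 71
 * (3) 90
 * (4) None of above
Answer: 4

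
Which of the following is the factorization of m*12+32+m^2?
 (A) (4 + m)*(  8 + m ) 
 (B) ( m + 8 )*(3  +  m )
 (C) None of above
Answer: A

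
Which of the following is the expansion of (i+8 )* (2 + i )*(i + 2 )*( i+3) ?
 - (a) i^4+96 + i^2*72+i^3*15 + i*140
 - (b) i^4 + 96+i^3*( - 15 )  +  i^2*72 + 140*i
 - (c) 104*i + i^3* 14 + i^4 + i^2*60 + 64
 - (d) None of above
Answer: a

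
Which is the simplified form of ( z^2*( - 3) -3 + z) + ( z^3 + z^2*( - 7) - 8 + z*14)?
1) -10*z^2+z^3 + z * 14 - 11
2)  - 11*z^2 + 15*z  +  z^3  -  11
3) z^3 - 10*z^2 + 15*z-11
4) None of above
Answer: 3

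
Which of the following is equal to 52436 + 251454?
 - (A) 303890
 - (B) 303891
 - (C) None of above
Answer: A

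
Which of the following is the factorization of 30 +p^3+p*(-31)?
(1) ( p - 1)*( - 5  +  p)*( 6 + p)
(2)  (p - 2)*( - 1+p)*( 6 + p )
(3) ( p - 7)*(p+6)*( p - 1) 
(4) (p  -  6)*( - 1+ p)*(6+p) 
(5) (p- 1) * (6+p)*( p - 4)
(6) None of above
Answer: 1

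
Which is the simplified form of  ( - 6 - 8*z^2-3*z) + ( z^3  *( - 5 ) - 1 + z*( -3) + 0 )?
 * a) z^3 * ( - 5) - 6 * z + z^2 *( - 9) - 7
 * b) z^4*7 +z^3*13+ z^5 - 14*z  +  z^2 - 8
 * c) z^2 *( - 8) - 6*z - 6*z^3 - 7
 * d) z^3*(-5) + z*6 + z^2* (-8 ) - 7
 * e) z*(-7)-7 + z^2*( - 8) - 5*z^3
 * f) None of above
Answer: f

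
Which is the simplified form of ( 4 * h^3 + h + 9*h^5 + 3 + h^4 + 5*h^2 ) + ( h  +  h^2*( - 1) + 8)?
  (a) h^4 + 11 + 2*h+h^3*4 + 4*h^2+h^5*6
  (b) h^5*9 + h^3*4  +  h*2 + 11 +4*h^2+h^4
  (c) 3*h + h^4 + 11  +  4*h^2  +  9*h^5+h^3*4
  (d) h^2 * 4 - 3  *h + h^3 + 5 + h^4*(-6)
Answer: b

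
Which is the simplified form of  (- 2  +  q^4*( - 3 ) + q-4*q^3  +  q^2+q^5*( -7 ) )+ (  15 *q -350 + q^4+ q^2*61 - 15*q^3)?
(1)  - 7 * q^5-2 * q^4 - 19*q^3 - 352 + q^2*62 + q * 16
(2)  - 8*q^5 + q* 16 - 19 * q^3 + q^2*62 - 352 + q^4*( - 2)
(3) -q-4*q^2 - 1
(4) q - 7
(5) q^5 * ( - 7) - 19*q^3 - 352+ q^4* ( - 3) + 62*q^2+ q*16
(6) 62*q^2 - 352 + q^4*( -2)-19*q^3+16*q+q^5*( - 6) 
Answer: 1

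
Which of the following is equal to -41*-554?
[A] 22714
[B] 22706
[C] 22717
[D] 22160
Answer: A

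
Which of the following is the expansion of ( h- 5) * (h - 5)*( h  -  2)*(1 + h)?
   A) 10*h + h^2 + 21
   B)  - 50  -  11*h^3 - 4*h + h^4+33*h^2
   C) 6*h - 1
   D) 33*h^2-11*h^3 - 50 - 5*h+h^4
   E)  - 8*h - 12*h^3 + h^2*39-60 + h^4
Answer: D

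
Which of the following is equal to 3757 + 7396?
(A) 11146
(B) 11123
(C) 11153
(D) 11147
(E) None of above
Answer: C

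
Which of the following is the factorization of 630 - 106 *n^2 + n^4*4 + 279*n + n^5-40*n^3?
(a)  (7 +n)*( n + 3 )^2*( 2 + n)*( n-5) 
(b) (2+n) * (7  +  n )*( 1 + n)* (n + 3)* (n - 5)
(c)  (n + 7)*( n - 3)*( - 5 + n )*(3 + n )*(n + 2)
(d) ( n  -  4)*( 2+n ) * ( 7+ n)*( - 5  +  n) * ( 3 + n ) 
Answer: c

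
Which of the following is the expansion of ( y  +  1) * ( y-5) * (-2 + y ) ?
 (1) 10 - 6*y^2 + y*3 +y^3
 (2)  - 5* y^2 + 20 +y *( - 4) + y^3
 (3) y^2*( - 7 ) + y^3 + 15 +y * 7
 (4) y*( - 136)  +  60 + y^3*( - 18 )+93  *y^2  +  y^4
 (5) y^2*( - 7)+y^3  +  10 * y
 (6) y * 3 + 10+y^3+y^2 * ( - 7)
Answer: 1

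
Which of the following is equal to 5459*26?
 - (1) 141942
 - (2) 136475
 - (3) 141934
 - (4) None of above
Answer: 3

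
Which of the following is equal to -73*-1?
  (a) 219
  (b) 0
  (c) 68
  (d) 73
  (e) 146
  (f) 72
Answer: d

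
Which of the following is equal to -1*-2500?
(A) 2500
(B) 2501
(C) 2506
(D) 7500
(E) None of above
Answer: A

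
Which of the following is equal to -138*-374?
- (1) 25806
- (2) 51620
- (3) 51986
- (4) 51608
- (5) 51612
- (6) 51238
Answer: 5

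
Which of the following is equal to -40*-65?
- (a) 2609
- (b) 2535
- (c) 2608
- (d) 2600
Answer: d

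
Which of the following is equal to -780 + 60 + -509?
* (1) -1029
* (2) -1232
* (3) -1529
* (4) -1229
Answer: 4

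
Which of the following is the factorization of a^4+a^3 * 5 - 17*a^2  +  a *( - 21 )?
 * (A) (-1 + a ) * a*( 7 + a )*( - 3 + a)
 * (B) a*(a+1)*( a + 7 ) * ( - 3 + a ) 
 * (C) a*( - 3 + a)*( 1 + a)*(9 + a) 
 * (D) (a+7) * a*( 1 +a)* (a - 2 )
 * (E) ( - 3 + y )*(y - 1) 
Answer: B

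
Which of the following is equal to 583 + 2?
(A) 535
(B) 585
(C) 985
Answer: B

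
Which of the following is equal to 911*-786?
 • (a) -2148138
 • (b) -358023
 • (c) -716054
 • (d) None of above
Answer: d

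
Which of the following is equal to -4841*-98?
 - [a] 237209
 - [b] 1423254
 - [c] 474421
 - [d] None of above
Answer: d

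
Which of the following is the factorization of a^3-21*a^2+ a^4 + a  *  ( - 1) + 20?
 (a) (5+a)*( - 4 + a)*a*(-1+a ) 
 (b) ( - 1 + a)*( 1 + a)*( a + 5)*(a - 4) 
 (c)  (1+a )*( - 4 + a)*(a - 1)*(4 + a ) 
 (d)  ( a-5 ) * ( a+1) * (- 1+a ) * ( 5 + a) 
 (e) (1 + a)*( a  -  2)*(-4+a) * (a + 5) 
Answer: b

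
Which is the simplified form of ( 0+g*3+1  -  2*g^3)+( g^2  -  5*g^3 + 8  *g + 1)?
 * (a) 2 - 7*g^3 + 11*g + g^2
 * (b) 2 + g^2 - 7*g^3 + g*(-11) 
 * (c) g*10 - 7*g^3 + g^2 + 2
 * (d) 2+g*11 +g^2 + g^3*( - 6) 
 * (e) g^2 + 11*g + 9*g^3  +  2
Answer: a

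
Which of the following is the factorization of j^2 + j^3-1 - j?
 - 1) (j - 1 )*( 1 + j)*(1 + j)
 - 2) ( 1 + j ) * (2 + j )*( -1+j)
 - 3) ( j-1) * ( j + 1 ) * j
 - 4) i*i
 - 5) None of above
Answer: 1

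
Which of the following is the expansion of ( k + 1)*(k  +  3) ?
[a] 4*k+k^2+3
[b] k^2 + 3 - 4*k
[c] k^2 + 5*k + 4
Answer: a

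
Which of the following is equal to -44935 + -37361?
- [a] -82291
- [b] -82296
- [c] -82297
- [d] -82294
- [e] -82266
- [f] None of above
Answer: b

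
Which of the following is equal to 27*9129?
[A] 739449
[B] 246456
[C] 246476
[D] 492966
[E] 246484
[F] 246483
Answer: F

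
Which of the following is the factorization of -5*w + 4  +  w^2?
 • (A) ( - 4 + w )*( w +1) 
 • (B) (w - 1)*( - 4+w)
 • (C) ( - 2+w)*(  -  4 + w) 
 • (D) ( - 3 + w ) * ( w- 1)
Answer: B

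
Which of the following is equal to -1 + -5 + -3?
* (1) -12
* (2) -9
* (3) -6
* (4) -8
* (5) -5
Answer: 2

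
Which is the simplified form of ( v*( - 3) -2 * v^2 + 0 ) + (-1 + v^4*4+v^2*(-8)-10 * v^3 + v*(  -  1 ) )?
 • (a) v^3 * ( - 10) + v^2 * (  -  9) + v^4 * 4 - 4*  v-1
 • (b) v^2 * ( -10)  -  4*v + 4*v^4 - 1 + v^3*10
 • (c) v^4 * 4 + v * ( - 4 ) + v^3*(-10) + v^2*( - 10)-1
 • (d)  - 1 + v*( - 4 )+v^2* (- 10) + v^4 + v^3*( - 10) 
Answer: c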